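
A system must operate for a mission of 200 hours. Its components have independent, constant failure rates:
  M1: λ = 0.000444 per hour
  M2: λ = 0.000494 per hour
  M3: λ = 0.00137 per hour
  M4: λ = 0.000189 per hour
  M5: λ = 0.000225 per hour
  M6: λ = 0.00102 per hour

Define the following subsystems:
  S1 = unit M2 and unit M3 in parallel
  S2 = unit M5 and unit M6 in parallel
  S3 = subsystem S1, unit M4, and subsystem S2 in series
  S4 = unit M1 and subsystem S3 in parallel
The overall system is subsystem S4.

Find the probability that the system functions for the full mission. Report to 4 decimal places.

0.9944

R(M1) = exp(−0.000444 × 200) = 0.915029
R(M2) = exp(−0.000494 × 200) = 0.905924
R(M3) = exp(−0.00137 × 200) = 0.760332
R(M4) = exp(−0.000189 × 200) = 0.962906
R(M5) = exp(−0.000225 × 200) = 0.955997
R(M6) = exp(−0.00102 × 200) = 0.815462
Parallel (M2 and M3): 1 − (1 − 0.905924)(1 − 0.760332) = 0.977453
Parallel (M5 and M6): 1 − (1 − 0.955997)(1 − 0.815462) = 0.991880
Series ([0.977453], M4, and [0.991880]): 0.977453 × 0.962906 × 0.991880 = 0.933553
Parallel (M1 and [0.933553]): 1 − (1 − 0.915029)(1 − 0.933553) = 0.9944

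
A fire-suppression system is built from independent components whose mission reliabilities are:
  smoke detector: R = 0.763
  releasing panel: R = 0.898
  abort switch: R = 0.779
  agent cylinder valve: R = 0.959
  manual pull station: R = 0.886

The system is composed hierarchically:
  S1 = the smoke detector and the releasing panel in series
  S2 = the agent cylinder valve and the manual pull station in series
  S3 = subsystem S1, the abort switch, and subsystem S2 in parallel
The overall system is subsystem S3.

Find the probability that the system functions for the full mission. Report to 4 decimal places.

0.9895

Series (smoke detector and releasing panel): 0.763000 × 0.898000 = 0.685174
Series (agent cylinder valve and manual pull station): 0.959000 × 0.886000 = 0.849674
Parallel ([0.685174], abort switch, and [0.849674]): 1 − (1 − 0.685174)(1 − 0.779000)(1 − 0.849674) = 0.9895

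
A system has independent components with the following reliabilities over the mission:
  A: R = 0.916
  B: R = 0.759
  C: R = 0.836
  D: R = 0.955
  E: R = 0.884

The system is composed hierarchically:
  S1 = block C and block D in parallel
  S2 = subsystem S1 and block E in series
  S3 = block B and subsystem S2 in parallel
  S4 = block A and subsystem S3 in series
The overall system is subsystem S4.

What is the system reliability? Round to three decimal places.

Parallel (C and D): 1 − (1 − 0.83600)(1 − 0.95500) = 0.99262
Series ([0.99262] and E): 0.99262 × 0.88400 = 0.87748
Parallel (B and [0.87748]): 1 − (1 − 0.75900)(1 − 0.87748) = 0.97047
Series (A and [0.97047]): 0.91600 × 0.97047 = 0.889

0.889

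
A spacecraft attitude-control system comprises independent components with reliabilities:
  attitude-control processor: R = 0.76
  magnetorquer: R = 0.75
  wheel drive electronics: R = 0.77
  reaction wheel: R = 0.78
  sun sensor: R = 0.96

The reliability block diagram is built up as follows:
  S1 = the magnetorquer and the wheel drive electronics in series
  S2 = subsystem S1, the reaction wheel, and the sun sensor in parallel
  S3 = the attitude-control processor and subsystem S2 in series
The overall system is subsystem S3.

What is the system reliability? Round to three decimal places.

Series (magnetorquer and wheel drive electronics): 0.75000 × 0.77000 = 0.57750
Parallel ([0.57750], reaction wheel, and sun sensor): 1 − (1 − 0.57750)(1 − 0.78000)(1 − 0.96000) = 0.99628
Series (attitude-control processor and [0.99628]): 0.76000 × 0.99628 = 0.757

0.757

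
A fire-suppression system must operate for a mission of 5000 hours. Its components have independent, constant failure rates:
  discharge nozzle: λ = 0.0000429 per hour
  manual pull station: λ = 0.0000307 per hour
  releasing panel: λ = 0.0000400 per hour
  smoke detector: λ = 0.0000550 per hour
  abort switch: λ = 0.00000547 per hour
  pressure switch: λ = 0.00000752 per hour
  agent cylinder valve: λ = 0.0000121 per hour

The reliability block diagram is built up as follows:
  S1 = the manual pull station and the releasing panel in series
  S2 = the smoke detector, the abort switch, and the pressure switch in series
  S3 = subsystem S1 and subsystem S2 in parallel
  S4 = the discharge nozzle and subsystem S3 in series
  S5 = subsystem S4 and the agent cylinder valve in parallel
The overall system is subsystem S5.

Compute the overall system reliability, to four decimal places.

0.9846

R(discharge nozzle) = exp(−0.0000429 × 5000) = 0.806945
R(manual pull station) = exp(−0.0000307 × 5000) = 0.857701
R(releasing panel) = exp(−0.0000400 × 5000) = 0.818731
R(smoke detector) = exp(−0.0000550 × 5000) = 0.759572
R(abort switch) = exp(−0.00000547 × 5000) = 0.973021
R(pressure switch) = exp(−0.00000752 × 5000) = 0.963098
R(agent cylinder valve) = exp(−0.0000121 × 5000) = 0.941294
Series (manual pull station and releasing panel): 0.857701 × 0.818731 = 0.702226
Series (smoke detector, abort switch, and pressure switch): 0.759572 × 0.973021 × 0.963098 = 0.711806
Parallel ([0.702226] and [0.711806]): 1 − (1 − 0.702226)(1 − 0.711806) = 0.914183
Series (discharge nozzle and [0.914183]): 0.806945 × 0.914183 = 0.737695
Parallel ([0.737695] and agent cylinder valve): 1 − (1 − 0.737695)(1 − 0.941294) = 0.9846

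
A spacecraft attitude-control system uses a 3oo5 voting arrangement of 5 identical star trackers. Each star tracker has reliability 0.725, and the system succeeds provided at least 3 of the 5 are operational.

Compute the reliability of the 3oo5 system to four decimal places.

0.8684

R = Σ_{i=3}^{5} C(5,i) p^i (1−p)^{5−i} with p = 0.725
C(5,3)·0.725^3·0.275^2 = 0.288190
C(5,4)·0.725^4·0.275^1 = 0.379887
C(5,5)·0.725^5·0.275^0 = 0.200304
Sum = 0.8684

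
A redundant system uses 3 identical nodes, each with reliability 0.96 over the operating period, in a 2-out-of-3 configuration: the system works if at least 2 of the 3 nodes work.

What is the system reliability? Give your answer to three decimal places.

0.995

R = Σ_{i=2}^{3} C(3,i) p^i (1−p)^{3−i} with p = 0.96
C(3,2)·0.96^2·0.04^1 = 0.11059
C(3,3)·0.96^3·0.04^0 = 0.88474
Sum = 0.995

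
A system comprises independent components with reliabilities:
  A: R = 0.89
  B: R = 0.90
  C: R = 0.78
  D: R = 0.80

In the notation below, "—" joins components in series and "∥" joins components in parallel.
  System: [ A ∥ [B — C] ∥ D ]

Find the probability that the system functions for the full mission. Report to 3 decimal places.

0.993

Series (B and C): 0.90000 × 0.78000 = 0.70200
Parallel (A, [0.70200], and D): 1 − (1 − 0.89000)(1 − 0.70200)(1 − 0.80000) = 0.993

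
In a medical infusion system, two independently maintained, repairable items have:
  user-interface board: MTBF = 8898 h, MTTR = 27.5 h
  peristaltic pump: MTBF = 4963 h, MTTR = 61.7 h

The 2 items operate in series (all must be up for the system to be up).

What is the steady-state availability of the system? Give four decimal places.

A(user-interface board) = MTBF/(MTBF+MTTR) = 8898/(8898+27.5) = 0.996919
A(peristaltic pump) = MTBF/(MTBF+MTTR) = 4963/(4963+61.7) = 0.987721
Series availability: 0.996919 × 0.987721 = 0.9847

0.9847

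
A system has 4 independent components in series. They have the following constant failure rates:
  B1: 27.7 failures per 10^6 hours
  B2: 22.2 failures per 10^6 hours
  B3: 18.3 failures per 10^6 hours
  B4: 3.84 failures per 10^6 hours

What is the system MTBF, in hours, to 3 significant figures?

Series of exponential components: λ_sys = Σ λ_i
λ_sys = 0.0000277 + 0.0000222 + 0.0000183 + 0.00000384 = 7.2040e-05 /h
MTBF = 1 / λ_sys = 13900 h

13900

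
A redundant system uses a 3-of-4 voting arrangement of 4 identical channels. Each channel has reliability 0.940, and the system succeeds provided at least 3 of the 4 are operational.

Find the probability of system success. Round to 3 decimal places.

R = Σ_{i=3}^{4} C(4,i) p^i (1−p)^{4−i} with p = 0.940
C(4,3)·0.940^3·0.060^1 = 0.19934
C(4,4)·0.940^4·0.060^0 = 0.78075
Sum = 0.980

0.980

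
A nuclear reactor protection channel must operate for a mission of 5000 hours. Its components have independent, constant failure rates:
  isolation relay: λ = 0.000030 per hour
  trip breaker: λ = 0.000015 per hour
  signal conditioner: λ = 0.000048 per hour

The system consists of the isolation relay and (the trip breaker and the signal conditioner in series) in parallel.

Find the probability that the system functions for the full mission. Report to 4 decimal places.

R(isolation relay) = exp(−0.000030 × 5000) = 0.860708
R(trip breaker) = exp(−0.000015 × 5000) = 0.927743
R(signal conditioner) = exp(−0.000048 × 5000) = 0.786628
Series (trip breaker and signal conditioner): 0.927743 × 0.786628 = 0.729789
Parallel (isolation relay and [0.729789]): 1 − (1 − 0.860708)(1 − 0.729789) = 0.9624

0.9624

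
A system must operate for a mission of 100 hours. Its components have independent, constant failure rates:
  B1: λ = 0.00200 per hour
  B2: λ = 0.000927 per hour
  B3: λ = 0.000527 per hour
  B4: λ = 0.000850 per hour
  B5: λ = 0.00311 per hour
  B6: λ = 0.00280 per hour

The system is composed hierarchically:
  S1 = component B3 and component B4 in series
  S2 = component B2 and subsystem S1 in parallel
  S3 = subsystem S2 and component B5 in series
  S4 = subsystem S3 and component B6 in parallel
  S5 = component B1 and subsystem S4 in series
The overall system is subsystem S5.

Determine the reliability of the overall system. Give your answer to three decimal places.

0.764

R(B1) = exp(−0.00200 × 100) = 0.81873
R(B2) = exp(−0.000927 × 100) = 0.91147
R(B3) = exp(−0.000527 × 100) = 0.94866
R(B4) = exp(−0.000850 × 100) = 0.91851
R(B5) = exp(−0.00311 × 100) = 0.73271
R(B6) = exp(−0.00280 × 100) = 0.75578
Series (B3 and B4): 0.94866 × 0.91851 = 0.87135
Parallel (B2 and [0.87135]): 1 − (1 − 0.91147)(1 − 0.87135) = 0.98861
Series ([0.98861] and B5): 0.98861 × 0.73271 = 0.72436
Parallel ([0.72436] and B6): 1 − (1 − 0.72436)(1 − 0.75578) = 0.93268
Series (B1 and [0.93268]): 0.81873 × 0.93268 = 0.764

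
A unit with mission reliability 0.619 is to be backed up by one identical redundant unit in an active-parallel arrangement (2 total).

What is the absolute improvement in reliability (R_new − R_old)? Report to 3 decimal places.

0.236

R_before = 0.619
R_after = 1 − (1 − 0.619)^2 = 0.855
ΔR = 0.855 − 0.619 = 0.236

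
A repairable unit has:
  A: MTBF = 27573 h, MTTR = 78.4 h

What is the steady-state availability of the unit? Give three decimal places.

A(A) = MTBF/(MTBF+MTTR) = 27573/(27573+78.4) = 0.997

0.997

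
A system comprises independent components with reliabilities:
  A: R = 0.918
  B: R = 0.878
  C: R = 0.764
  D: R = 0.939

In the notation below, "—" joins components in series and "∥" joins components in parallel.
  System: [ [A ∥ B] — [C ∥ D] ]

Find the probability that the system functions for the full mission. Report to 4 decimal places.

0.9757

Parallel (A and B): 1 − (1 − 0.918000)(1 − 0.878000) = 0.989996
Parallel (C and D): 1 − (1 − 0.764000)(1 − 0.939000) = 0.985604
Series ([0.989996] and [0.985604]): 0.989996 × 0.985604 = 0.9757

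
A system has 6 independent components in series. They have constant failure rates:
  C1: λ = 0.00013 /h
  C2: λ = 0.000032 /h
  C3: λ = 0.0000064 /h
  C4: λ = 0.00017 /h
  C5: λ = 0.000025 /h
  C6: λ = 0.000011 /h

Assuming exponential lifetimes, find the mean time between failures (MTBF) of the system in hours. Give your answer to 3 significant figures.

Series of exponential components: λ_sys = Σ λ_i
λ_sys = 0.00013 + 0.000032 + 0.0000064 + 0.00017 + 0.000025 + 0.000011 = 3.7440e-04 /h
MTBF = 1 / λ_sys = 2670 h

2670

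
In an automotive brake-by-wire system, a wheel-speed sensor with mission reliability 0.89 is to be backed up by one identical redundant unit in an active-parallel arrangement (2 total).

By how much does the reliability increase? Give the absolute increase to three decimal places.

0.098

R_before = 0.89
R_after = 1 − (1 − 0.89)^2 = 0.988
ΔR = 0.988 − 0.89 = 0.098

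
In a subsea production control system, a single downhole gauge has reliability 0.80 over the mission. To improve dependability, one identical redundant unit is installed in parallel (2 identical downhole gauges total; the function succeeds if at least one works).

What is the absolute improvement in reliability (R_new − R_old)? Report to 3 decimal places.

0.160

R_before = 0.80
R_after = 1 − (1 − 0.80)^2 = 0.960
ΔR = 0.960 − 0.80 = 0.160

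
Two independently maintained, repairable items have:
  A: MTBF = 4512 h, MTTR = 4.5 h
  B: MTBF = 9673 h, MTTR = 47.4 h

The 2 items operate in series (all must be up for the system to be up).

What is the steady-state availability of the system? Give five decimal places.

A(A) = MTBF/(MTBF+MTTR) = 4512/(4512+4.5) = 0.999004
A(B) = MTBF/(MTBF+MTTR) = 9673/(9673+47.4) = 0.995124
Series availability: 0.999004 × 0.995124 = 0.99413

0.99413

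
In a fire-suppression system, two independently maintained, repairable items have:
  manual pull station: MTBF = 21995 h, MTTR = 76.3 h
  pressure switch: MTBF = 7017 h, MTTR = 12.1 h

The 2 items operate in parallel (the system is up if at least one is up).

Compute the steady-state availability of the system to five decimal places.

A(manual pull station) = MTBF/(MTBF+MTTR) = 21995/(21995+76.3) = 0.996543
A(pressure switch) = MTBF/(MTBF+MTTR) = 7017/(7017+12.1) = 0.998279
Parallel availability: 1 − (1 − 0.996543)(1 − 0.998279) = 0.99999

0.99999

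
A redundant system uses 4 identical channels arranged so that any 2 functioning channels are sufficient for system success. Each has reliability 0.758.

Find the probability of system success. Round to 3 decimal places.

R = Σ_{i=2}^{4} C(4,i) p^i (1−p)^{4−i} with p = 0.758
C(4,2)·0.758^2·0.242^2 = 0.20189
C(4,3)·0.758^3·0.242^1 = 0.42158
C(4,4)·0.758^4·0.242^0 = 0.33012
Sum = 0.954

0.954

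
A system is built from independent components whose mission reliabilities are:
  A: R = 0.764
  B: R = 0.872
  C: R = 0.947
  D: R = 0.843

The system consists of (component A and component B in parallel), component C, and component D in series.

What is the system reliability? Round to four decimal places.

Parallel (A and B): 1 − (1 − 0.764000)(1 − 0.872000) = 0.969792
Series ([0.969792], C, and D): 0.969792 × 0.947000 × 0.843000 = 0.7742

0.7742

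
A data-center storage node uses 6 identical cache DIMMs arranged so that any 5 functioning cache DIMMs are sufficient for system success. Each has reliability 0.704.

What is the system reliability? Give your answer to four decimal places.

0.4289

R = Σ_{i=5}^{6} C(6,i) p^i (1−p)^{6−i} with p = 0.704
C(6,5)·0.704^5·0.296^1 = 0.307119
C(6,6)·0.704^6·0.296^0 = 0.121741
Sum = 0.4289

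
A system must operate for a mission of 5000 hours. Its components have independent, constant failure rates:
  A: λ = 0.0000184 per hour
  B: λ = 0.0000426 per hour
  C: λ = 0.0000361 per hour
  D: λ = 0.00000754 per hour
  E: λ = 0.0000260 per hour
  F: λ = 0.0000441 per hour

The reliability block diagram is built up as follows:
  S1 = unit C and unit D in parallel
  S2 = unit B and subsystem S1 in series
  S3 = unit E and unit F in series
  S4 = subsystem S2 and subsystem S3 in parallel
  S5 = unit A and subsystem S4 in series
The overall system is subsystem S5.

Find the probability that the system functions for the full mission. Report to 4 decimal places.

0.8590

R(A) = exp(−0.0000184 × 5000) = 0.912105
R(B) = exp(−0.0000426 × 5000) = 0.808156
R(C) = exp(−0.0000361 × 5000) = 0.834853
R(D) = exp(−0.00000754 × 5000) = 0.963002
R(E) = exp(−0.0000260 × 5000) = 0.878095
R(F) = exp(−0.0000441 × 5000) = 0.802118
Parallel (C and D): 1 − (1 − 0.834853)(1 − 0.963002) = 0.993890
Series (B and [0.993890]): 0.808156 × 0.993890 = 0.803218
Series (E and F): 0.878095 × 0.802118 = 0.704336
Parallel ([0.803218] and [0.704336]): 1 − (1 − 0.803218)(1 − 0.704336) = 0.941819
Series (A and [0.941819]): 0.912105 × 0.941819 = 0.8590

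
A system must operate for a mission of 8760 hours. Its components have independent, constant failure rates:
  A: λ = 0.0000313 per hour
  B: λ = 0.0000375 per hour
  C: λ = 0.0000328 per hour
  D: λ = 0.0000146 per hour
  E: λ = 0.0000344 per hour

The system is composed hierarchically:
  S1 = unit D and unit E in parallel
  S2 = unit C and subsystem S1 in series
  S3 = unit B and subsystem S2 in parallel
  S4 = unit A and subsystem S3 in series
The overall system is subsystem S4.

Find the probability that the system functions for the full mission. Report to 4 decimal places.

0.7020

R(A) = exp(−0.0000313 × 8760) = 0.760189
R(B) = exp(−0.0000375 × 8760) = 0.720003
R(C) = exp(−0.0000328 × 8760) = 0.750266
R(D) = exp(−0.0000146 × 8760) = 0.879945
R(E) = exp(−0.0000344 × 8760) = 0.739823
Parallel (D and E): 1 − (1 − 0.879945)(1 − 0.739823) = 0.968764
Series (C and [0.968764]): 0.750266 × 0.968764 = 0.726831
Parallel (B and [0.726831]): 1 − (1 − 0.720003)(1 − 0.726831) = 0.923513
Series (A and [0.923513]): 0.760189 × 0.923513 = 0.7020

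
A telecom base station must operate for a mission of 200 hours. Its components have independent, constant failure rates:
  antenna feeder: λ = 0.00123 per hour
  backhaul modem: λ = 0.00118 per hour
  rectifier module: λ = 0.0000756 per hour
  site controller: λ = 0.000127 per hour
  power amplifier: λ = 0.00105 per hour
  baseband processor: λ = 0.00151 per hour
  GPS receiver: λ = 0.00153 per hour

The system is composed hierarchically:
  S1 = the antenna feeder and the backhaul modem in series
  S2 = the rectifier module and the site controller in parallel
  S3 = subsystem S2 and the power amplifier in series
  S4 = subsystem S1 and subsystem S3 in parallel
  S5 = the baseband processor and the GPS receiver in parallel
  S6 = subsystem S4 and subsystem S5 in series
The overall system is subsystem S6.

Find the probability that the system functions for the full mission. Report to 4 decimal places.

0.8637

R(antenna feeder) = exp(−0.00123 × 200) = 0.781922
R(backhaul modem) = exp(−0.00118 × 200) = 0.789781
R(rectifier module) = exp(−0.0000756 × 200) = 0.984994
R(site controller) = exp(−0.000127 × 200) = 0.974920
R(power amplifier) = exp(−0.00105 × 200) = 0.810584
R(baseband processor) = exp(−0.00151 × 200) = 0.739338
R(GPS receiver) = exp(−0.00153 × 200) = 0.736387
Series (antenna feeder and backhaul modem): 0.781922 × 0.789781 = 0.617547
Parallel (rectifier module and site controller): 1 − (1 − 0.984994)(1 − 0.974920) = 0.999624
Series ([0.999624] and power amplifier): 0.999624 × 0.810584 = 0.810279
Parallel ([0.617547] and [0.810279]): 1 − (1 − 0.617547)(1 − 0.810279) = 0.927441
Parallel (baseband processor and GPS receiver): 1 − (1 − 0.739338)(1 − 0.736387) = 0.931286
Series ([0.927441] and [0.931286]): 0.927441 × 0.931286 = 0.8637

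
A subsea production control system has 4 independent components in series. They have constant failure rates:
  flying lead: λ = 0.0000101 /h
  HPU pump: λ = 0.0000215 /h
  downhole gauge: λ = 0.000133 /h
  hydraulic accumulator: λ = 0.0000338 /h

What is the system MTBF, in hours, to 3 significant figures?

Series of exponential components: λ_sys = Σ λ_i
λ_sys = 0.0000101 + 0.0000215 + 0.000133 + 0.0000338 = 1.9840e-04 /h
MTBF = 1 / λ_sys = 5040 h

5040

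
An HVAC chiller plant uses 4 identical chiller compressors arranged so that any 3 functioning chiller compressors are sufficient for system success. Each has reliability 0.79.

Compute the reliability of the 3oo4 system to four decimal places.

R = Σ_{i=3}^{4} C(4,i) p^i (1−p)^{4−i} with p = 0.79
C(4,3)·0.79^3·0.21^1 = 0.414153
C(4,4)·0.79^4·0.21^0 = 0.389501
Sum = 0.8037

0.8037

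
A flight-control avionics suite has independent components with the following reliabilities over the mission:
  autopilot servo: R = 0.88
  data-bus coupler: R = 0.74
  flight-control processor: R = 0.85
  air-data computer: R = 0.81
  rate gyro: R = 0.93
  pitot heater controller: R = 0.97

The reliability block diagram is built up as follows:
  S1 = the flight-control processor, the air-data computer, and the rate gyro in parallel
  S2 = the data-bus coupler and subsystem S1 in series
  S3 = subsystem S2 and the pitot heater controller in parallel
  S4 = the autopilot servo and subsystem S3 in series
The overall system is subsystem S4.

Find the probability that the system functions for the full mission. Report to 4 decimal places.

0.8731

Parallel (flight-control processor, air-data computer, and rate gyro): 1 − (1 − 0.850000)(1 − 0.810000)(1 − 0.930000) = 0.998005
Series (data-bus coupler and [0.998005]): 0.740000 × 0.998005 = 0.738524
Parallel ([0.738524] and pitot heater controller): 1 − (1 − 0.738524)(1 − 0.970000) = 0.992156
Series (autopilot servo and [0.992156]): 0.880000 × 0.992156 = 0.8731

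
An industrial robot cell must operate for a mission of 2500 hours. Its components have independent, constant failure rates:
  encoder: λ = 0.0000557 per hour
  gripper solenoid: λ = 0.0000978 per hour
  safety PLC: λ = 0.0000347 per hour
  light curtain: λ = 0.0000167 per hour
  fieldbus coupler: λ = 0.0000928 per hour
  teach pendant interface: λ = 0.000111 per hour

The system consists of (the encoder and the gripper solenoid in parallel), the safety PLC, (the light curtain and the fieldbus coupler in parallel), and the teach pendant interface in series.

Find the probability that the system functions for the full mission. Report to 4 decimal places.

R(encoder) = exp(−0.0000557 × 2500) = 0.870010
R(gripper solenoid) = exp(−0.0000978 × 2500) = 0.783096
R(safety PLC) = exp(−0.0000347 × 2500) = 0.916906
R(light curtain) = exp(−0.0000167 × 2500) = 0.959110
R(fieldbus coupler) = exp(−0.0000928 × 2500) = 0.792946
R(teach pendant interface) = exp(−0.000111 × 2500) = 0.757676
Parallel (encoder and gripper solenoid): 1 − (1 − 0.870010)(1 − 0.783096) = 0.971805
Parallel (light curtain and fieldbus coupler): 1 − (1 − 0.959110)(1 − 0.792946) = 0.991534
Series ([0.971805], safety PLC, [0.991534], and teach pendant interface): 0.971805 × 0.916906 × 0.991534 × 0.757676 = 0.6694

0.6694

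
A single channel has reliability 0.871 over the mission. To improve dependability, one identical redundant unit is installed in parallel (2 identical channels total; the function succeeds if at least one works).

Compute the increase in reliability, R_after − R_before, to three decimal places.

0.112

R_before = 0.871
R_after = 1 − (1 − 0.871)^2 = 0.983
ΔR = 0.983 − 0.871 = 0.112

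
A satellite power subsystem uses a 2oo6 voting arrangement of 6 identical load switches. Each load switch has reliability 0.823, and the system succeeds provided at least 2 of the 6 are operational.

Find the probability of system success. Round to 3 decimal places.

R = Σ_{i=2}^{6} C(6,i) p^i (1−p)^{6−i} with p = 0.823
C(6,2)·0.823^2·0.177^4 = 0.00997
C(6,3)·0.823^3·0.177^3 = 0.06182
C(6,4)·0.823^4·0.177^2 = 0.21559
C(6,5)·0.823^5·0.177^1 = 0.40098
C(6,6)·0.823^6·0.177^0 = 0.31074
Sum = 0.999

0.999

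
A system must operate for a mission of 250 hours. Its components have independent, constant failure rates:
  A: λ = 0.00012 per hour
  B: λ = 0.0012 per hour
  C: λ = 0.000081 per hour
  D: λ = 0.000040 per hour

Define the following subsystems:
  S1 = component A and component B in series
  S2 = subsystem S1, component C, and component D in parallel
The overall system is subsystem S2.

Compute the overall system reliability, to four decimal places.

R(A) = exp(−0.00012 × 250) = 0.970446
R(B) = exp(−0.0012 × 250) = 0.740818
R(C) = exp(−0.000081 × 250) = 0.979954
R(D) = exp(−0.000040 × 250) = 0.990050
Series (A and B): 0.970446 × 0.740818 = 0.718924
Parallel ([0.718924], C, and D): 1 − (1 − 0.718924)(1 − 0.979954)(1 − 0.990050) = 0.9999

0.9999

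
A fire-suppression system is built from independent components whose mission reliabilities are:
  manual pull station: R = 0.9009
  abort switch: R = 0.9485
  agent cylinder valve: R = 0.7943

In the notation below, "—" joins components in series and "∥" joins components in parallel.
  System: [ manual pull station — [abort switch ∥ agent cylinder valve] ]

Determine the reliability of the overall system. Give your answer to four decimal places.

0.8914

Parallel (abort switch and agent cylinder valve): 1 − (1 − 0.948500)(1 − 0.794300) = 0.989406
Series (manual pull station and [0.989406]): 0.900900 × 0.989406 = 0.8914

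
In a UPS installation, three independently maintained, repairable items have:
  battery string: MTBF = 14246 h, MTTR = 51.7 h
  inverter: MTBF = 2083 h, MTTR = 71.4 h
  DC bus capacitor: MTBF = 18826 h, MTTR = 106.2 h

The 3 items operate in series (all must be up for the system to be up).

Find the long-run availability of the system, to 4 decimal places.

0.9580

A(battery string) = MTBF/(MTBF+MTTR) = 14246/(14246+51.7) = 0.996384
A(inverter) = MTBF/(MTBF+MTTR) = 2083/(2083+71.4) = 0.966859
A(DC bus capacitor) = MTBF/(MTBF+MTTR) = 18826/(18826+106.2) = 0.994391
Series availability: 0.996384 × 0.966859 × 0.994391 = 0.9580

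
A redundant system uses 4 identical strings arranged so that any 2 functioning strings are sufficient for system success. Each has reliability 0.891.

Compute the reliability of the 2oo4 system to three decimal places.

R = Σ_{i=2}^{4} C(4,i) p^i (1−p)^{4−i} with p = 0.891
C(4,2)·0.891^2·0.109^2 = 0.05659
C(4,3)·0.891^3·0.109^1 = 0.30840
C(4,4)·0.891^4·0.109^0 = 0.63025
Sum = 0.995

0.995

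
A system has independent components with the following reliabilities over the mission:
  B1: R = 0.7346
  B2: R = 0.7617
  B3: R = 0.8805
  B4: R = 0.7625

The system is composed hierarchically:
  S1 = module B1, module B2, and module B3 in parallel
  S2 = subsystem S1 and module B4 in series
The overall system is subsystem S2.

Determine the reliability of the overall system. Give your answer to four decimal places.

0.7567

Parallel (B1, B2, and B3): 1 − (1 − 0.734600)(1 − 0.761700)(1 − 0.880500) = 0.992442
Series ([0.992442] and B4): 0.992442 × 0.762500 = 0.7567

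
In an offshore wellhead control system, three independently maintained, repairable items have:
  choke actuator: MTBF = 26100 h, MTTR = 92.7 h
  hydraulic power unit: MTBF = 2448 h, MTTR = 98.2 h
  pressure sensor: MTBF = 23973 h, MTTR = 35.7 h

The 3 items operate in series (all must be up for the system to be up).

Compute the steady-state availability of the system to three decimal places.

A(choke actuator) = MTBF/(MTBF+MTTR) = 26100/(26100+92.7) = 0.996461
A(hydraulic power unit) = MTBF/(MTBF+MTTR) = 2448/(2448+98.2) = 0.961433
A(pressure sensor) = MTBF/(MTBF+MTTR) = 23973/(23973+35.7) = 0.998513
Series availability: 0.996461 × 0.961433 × 0.998513 = 0.957

0.957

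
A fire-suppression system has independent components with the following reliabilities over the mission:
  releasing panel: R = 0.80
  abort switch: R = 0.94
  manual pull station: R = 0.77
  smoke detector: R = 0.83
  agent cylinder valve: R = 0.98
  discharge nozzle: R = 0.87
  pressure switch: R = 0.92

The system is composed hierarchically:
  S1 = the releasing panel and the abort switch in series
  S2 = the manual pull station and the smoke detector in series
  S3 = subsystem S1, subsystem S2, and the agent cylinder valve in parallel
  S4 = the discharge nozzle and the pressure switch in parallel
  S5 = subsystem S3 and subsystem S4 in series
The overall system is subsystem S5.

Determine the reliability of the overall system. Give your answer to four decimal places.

Series (releasing panel and abort switch): 0.800000 × 0.940000 = 0.752000
Series (manual pull station and smoke detector): 0.770000 × 0.830000 = 0.639100
Parallel ([0.752000], [0.639100], and agent cylinder valve): 1 − (1 − 0.752000)(1 − 0.639100)(1 − 0.980000) = 0.998210
Parallel (discharge nozzle and pressure switch): 1 − (1 − 0.870000)(1 − 0.920000) = 0.989600
Series ([0.998210] and [0.989600]): 0.998210 × 0.989600 = 0.9878

0.9878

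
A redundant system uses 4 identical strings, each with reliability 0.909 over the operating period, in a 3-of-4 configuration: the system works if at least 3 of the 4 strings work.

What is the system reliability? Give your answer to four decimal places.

R = Σ_{i=3}^{4} C(4,i) p^i (1−p)^{4−i} with p = 0.909
C(4,3)·0.909^3·0.091^1 = 0.273397
C(4,4)·0.909^4·0.091^0 = 0.682740
Sum = 0.9561

0.9561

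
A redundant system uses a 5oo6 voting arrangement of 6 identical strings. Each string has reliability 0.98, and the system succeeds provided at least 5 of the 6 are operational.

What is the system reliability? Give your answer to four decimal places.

0.9943

R = Σ_{i=5}^{6} C(6,i) p^i (1−p)^{6−i} with p = 0.98
C(6,5)·0.98^5·0.02^1 = 0.108470
C(6,6)·0.98^6·0.02^0 = 0.885842
Sum = 0.9943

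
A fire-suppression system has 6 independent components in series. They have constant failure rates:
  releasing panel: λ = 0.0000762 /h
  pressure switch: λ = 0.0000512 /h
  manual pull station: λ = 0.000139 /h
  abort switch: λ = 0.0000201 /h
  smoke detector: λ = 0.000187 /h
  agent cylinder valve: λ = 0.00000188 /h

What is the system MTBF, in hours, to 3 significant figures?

Series of exponential components: λ_sys = Σ λ_i
λ_sys = 0.0000762 + 0.0000512 + 0.000139 + 0.0000201 + 0.000187 + 0.00000188 = 4.7538e-04 /h
MTBF = 1 / λ_sys = 2100 h

2100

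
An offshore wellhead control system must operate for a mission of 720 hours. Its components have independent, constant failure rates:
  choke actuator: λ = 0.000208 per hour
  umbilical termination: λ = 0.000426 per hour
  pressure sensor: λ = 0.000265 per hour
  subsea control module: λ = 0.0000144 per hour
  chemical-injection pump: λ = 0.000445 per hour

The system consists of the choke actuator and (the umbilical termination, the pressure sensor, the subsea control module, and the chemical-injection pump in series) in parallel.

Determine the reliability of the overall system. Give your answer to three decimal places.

R(choke actuator) = exp(−0.000208 × 720) = 0.86091
R(umbilical termination) = exp(−0.000426 × 720) = 0.73586
R(pressure sensor) = exp(−0.000265 × 720) = 0.82630
R(subsea control module) = exp(−0.0000144 × 720) = 0.98969
R(chemical-injection pump) = exp(−0.000445 × 720) = 0.72586
Series (umbilical termination, pressure sensor, subsea control module, and chemical-injection pump): 0.73586 × 0.82630 × 0.98969 × 0.72586 = 0.43680
Parallel (choke actuator and [0.43680]): 1 − (1 − 0.86091)(1 − 0.43680) = 0.922

0.922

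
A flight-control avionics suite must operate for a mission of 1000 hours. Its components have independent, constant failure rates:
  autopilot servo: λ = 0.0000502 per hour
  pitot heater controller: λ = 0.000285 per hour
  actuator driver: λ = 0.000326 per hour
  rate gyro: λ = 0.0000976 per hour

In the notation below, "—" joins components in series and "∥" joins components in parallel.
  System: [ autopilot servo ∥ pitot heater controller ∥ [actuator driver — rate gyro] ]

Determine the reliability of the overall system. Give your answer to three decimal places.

0.996

R(autopilot servo) = exp(−0.0000502 × 1000) = 0.95104
R(pitot heater controller) = exp(−0.000285 × 1000) = 0.75201
R(actuator driver) = exp(−0.000326 × 1000) = 0.72181
R(rate gyro) = exp(−0.0000976 × 1000) = 0.90701
Series (actuator driver and rate gyro): 0.72181 × 0.90701 = 0.65469
Parallel (autopilot servo, pitot heater controller, and [0.65469]): 1 − (1 − 0.95104)(1 − 0.75201)(1 − 0.65469) = 0.996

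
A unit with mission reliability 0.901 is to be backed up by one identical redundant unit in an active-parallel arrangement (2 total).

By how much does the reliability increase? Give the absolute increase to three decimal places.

0.089

R_before = 0.901
R_after = 1 − (1 − 0.901)^2 = 0.990
ΔR = 0.990 − 0.901 = 0.089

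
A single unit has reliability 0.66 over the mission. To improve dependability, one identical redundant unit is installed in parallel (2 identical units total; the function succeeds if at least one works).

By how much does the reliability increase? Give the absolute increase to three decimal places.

0.224

R_before = 0.66
R_after = 1 − (1 − 0.66)^2 = 0.884
ΔR = 0.884 − 0.66 = 0.224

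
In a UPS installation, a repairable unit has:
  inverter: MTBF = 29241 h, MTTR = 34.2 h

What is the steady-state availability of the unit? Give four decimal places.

0.9988

A(inverter) = MTBF/(MTBF+MTTR) = 29241/(29241+34.2) = 0.9988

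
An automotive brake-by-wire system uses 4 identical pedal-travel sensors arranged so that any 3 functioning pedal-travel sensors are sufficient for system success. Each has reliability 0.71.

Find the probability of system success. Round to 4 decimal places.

R = Σ_{i=3}^{4} C(4,i) p^i (1−p)^{4−i} with p = 0.71
C(4,3)·0.71^3·0.29^1 = 0.415177
C(4,4)·0.71^4·0.29^0 = 0.254117
Sum = 0.6693

0.6693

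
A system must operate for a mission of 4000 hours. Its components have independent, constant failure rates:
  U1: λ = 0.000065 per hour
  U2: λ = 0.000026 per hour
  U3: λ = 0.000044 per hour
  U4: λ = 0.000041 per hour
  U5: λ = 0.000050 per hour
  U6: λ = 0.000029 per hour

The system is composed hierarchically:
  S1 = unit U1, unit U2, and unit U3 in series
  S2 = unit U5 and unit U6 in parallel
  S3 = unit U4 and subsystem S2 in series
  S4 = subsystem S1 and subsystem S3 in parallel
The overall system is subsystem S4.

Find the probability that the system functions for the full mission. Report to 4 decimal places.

R(U1) = exp(−0.000065 × 4000) = 0.771052
R(U2) = exp(−0.000026 × 4000) = 0.901225
R(U3) = exp(−0.000044 × 4000) = 0.838618
R(U4) = exp(−0.000041 × 4000) = 0.848742
R(U5) = exp(−0.000050 × 4000) = 0.818731
R(U6) = exp(−0.000029 × 4000) = 0.890475
Series (U1, U2, and U3): 0.771052 × 0.901225 × 0.838618 = 0.582748
Parallel (U5 and U6): 1 − (1 − 0.818731)(1 − 0.890475) = 0.980147
Series (U4 and [0.980147]): 0.848742 × 0.980147 = 0.831892
Parallel ([0.582748] and [0.831892]): 1 − (1 − 0.582748)(1 − 0.831892) = 0.9299

0.9299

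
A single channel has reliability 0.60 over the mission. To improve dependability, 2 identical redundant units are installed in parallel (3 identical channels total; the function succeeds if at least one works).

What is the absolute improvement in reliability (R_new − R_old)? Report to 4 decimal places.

0.3360

R_before = 0.60
R_after = 1 − (1 − 0.60)^3 = 0.9360
ΔR = 0.9360 − 0.60 = 0.3360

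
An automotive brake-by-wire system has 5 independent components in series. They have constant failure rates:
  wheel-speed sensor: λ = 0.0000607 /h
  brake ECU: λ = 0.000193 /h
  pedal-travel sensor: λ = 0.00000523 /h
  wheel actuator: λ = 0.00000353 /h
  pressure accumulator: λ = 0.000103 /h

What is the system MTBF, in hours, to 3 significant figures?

2740

Series of exponential components: λ_sys = Σ λ_i
λ_sys = 0.0000607 + 0.000193 + 0.00000523 + 0.00000353 + 0.000103 = 3.6546e-04 /h
MTBF = 1 / λ_sys = 2740 h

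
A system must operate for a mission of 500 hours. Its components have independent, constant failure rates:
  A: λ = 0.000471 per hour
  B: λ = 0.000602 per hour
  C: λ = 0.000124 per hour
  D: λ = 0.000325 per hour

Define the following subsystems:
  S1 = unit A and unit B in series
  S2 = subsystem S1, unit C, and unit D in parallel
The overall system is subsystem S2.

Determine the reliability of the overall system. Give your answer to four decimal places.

R(A) = exp(−0.000471 × 500) = 0.790176
R(B) = exp(−0.000602 × 500) = 0.740078
R(C) = exp(−0.000124 × 500) = 0.939883
R(D) = exp(−0.000325 × 500) = 0.850016
Series (A and B): 0.790176 × 0.740078 = 0.584792
Parallel ([0.584792], C, and D): 1 − (1 − 0.584792)(1 − 0.939883)(1 − 0.850016) = 0.9963

0.9963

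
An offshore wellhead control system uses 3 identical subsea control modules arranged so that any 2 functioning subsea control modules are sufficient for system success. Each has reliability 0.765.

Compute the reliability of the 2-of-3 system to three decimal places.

R = Σ_{i=2}^{3} C(3,i) p^i (1−p)^{3−i} with p = 0.765
C(3,2)·0.765^2·0.235^1 = 0.41258
C(3,3)·0.765^3·0.235^0 = 0.44770
Sum = 0.860

0.860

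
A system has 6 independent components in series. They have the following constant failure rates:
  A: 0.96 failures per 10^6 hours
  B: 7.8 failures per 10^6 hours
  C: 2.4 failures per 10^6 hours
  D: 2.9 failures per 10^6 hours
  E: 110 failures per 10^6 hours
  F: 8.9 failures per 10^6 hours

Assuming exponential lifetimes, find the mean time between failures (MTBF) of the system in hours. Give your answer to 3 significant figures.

Series of exponential components: λ_sys = Σ λ_i
λ_sys = 0.00000096 + 0.0000078 + 0.0000024 + 0.0000029 + 0.00011 + 0.0000089 = 1.3296e-04 /h
MTBF = 1 / λ_sys = 7520 h

7520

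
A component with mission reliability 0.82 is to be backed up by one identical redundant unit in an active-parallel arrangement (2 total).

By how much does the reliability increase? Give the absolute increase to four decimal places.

0.1476

R_before = 0.82
R_after = 1 − (1 − 0.82)^2 = 0.9676
ΔR = 0.9676 − 0.82 = 0.1476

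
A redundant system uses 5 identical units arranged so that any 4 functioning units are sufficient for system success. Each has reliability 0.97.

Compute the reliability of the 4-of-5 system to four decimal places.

0.9915

R = Σ_{i=4}^{5} C(5,i) p^i (1−p)^{5−i} with p = 0.97
C(5,4)·0.97^4·0.03^1 = 0.132794
C(5,5)·0.97^5·0.03^0 = 0.858734
Sum = 0.9915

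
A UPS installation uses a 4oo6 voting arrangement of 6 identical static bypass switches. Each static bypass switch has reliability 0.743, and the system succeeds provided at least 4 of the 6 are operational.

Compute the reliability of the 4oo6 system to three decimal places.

R = Σ_{i=4}^{6} C(6,i) p^i (1−p)^{6−i} with p = 0.743
C(6,4)·0.743^4·0.257^2 = 0.30193
C(6,5)·0.743^5·0.257^1 = 0.34916
C(6,6)·0.743^6·0.257^0 = 0.16824
Sum = 0.819

0.819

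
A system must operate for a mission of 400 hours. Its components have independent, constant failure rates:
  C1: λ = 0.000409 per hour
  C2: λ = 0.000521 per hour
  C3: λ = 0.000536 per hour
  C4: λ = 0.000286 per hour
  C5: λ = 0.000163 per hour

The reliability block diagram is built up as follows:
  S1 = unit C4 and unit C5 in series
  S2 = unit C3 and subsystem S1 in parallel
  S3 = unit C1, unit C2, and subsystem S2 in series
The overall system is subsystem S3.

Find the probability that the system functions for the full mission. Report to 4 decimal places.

0.6675

R(C1) = exp(−0.000409 × 400) = 0.849082
R(C2) = exp(−0.000521 × 400) = 0.811882
R(C3) = exp(−0.000536 × 400) = 0.807026
R(C4) = exp(−0.000286 × 400) = 0.891901
R(C5) = exp(−0.000163 × 400) = 0.936880
Series (C4 and C5): 0.891901 × 0.936880 = 0.835604
Parallel (C3 and [0.835604]): 1 − (1 − 0.807026)(1 − 0.835604) = 0.968276
Series (C1, C2, and [0.968276]): 0.849082 × 0.811882 × 0.968276 = 0.6675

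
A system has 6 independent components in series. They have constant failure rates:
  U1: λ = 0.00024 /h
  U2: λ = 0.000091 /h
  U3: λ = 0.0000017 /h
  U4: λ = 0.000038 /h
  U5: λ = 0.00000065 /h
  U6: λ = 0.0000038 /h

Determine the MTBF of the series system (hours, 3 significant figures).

Series of exponential components: λ_sys = Σ λ_i
λ_sys = 0.00024 + 0.000091 + 0.0000017 + 0.000038 + 0.00000065 + 0.0000038 = 3.7515e-04 /h
MTBF = 1 / λ_sys = 2670 h

2670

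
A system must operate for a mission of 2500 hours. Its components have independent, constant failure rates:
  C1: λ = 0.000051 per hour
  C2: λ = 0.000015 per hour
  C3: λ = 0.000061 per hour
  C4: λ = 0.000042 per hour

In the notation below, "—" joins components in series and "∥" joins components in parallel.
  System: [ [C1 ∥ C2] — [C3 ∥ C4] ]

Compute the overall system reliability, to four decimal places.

R(C1) = exp(−0.000051 × 2500) = 0.880293
R(C2) = exp(−0.000015 × 2500) = 0.963194
R(C3) = exp(−0.000061 × 2500) = 0.858559
R(C4) = exp(−0.000042 × 2500) = 0.900325
Parallel (C1 and C2): 1 − (1 − 0.880293)(1 − 0.963194) = 0.995594
Parallel (C3 and C4): 1 − (1 − 0.858559)(1 − 0.900325) = 0.985902
Series ([0.995594] and [0.985902]): 0.995594 × 0.985902 = 0.9816

0.9816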